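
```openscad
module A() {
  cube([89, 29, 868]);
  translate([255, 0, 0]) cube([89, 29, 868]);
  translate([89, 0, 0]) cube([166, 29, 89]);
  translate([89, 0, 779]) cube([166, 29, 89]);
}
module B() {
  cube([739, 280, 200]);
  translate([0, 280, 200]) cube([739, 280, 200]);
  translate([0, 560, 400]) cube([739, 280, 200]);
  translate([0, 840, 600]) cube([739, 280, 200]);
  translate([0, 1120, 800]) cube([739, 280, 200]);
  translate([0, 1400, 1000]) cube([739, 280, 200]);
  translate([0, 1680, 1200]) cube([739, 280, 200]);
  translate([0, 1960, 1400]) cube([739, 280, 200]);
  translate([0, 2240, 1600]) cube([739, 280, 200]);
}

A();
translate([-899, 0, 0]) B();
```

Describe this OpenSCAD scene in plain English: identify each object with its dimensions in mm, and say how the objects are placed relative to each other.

A is a rectangular picture frame lying in the x–z plane (depth along y). The opening is 166 mm wide (x) by 690 mm tall (z), surrounded by a border 89 mm wide on all four sides. The frame is 29 mm deep and is made of two full-height vertical stiles with two horizontal rails fitted between them.

B is a straight staircase of 9 solid steps. Each step is 739 mm wide (x), 280 mm deep (y, the going) and 200 mm tall (the rise). The first step rests on the floor; each subsequent step sits one going further in +y and one rise higher in +z, directly behind and above the previous step with no overlap.

The staircase is on the floor beside the picture frame on its −x side.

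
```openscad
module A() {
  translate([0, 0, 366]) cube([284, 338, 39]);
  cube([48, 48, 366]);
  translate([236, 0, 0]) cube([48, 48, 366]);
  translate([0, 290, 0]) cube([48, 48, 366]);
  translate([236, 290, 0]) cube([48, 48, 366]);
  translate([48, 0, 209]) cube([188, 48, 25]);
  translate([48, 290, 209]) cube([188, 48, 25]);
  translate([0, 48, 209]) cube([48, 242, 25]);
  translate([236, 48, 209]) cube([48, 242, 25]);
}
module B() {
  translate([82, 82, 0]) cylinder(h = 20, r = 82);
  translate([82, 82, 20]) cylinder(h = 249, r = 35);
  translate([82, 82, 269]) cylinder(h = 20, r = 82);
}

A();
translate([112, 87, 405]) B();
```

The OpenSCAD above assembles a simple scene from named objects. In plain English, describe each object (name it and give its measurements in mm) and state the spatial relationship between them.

A is a simple wooden stool: a rectangular seat 284 mm (x) by 338 mm (y), 39 mm thick, top face at z = 405 mm, on four square legs, each 48×48 mm in cross-section. The legs rest on z = 0, each flush with a corner of the seat. Four stretchers, 48 mm wide and 25 mm tall, connect adjacent legs with their undersides at z = 209 mm, each running between the inner faces of the legs it joins and aligned with the legs' outer faces on the other axis.

B is a spool: two coaxial disc flanges of radius 82 mm and thickness 20 mm, joined by a core cylinder of radius 35 mm and height 249 mm. The lower flange rests on z = 0 and the three cylinders share a vertical axis.

The spool is on top of the stool.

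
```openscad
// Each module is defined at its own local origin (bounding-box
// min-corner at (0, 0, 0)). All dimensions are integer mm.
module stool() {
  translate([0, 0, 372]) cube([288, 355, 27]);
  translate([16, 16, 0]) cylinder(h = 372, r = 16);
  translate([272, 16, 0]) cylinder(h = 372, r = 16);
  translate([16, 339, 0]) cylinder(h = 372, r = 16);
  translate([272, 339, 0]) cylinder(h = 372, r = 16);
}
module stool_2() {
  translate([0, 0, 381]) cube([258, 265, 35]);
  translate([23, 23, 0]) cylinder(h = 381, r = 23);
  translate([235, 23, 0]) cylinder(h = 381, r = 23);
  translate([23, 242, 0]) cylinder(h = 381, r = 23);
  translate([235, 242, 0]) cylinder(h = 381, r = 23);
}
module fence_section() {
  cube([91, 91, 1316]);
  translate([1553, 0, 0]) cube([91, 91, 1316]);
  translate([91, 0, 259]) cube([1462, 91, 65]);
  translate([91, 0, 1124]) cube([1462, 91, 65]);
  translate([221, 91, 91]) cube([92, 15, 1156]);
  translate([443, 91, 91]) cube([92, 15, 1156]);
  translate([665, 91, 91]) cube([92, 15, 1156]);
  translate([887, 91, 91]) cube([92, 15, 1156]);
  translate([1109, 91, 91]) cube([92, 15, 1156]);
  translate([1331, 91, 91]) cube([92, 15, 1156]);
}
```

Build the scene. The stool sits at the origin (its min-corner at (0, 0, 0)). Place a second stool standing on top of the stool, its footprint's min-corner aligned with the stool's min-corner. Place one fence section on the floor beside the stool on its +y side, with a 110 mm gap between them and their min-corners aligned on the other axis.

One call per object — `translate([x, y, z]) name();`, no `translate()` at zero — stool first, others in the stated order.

stool();
translate([0, 0, 399]) stool_2();
translate([0, 465, 0]) fence_section();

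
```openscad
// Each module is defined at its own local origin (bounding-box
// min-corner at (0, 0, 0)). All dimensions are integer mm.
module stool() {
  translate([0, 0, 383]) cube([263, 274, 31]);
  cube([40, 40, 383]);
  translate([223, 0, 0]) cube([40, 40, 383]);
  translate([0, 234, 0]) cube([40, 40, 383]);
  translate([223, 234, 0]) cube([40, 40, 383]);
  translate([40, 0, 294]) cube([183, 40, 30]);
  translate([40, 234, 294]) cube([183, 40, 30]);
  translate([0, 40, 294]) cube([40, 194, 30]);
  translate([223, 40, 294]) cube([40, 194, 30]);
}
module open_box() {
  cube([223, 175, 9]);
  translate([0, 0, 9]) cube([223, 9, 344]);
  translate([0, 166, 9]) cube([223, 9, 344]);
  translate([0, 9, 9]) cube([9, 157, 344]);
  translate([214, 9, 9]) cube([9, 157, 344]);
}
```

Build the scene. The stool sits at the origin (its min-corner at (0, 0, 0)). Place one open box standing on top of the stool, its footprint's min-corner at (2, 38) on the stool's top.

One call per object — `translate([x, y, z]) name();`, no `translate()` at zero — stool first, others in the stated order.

stool();
translate([2, 38, 414]) open_box();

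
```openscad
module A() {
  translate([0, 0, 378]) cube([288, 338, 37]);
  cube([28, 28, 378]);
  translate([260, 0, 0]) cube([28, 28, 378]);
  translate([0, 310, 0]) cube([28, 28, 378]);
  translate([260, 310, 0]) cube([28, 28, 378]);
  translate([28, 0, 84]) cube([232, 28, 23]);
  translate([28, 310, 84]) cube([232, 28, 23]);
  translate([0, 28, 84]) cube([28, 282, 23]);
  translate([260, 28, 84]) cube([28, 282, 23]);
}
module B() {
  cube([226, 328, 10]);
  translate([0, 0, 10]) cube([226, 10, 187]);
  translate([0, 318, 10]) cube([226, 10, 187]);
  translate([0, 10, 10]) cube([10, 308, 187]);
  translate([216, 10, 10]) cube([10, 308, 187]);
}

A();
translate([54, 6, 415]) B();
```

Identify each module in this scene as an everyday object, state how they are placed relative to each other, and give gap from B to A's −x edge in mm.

A is a stool. B is an open box. The open box is on top of the stool. The gap from the open box to the stool's −x edge is 54 mm.

The open box's min-x is at 54; the stool's min-x is 0; gap = 54 mm.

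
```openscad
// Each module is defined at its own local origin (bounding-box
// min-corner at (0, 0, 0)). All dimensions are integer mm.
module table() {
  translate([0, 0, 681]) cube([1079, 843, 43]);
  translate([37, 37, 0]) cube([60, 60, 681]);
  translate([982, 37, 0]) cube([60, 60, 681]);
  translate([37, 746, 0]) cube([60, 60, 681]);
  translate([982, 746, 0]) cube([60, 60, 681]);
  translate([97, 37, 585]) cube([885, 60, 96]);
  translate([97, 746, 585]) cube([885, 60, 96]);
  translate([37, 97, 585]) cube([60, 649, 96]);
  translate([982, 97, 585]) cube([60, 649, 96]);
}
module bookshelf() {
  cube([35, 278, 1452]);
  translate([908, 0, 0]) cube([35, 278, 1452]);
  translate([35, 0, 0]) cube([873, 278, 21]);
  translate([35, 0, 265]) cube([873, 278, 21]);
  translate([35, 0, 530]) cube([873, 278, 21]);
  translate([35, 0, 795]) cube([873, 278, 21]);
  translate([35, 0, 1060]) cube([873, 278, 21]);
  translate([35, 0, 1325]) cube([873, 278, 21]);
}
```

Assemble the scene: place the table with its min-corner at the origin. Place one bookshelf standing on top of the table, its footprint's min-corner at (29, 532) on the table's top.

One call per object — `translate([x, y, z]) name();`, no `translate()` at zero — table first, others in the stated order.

table();
translate([29, 532, 724]) bookshelf();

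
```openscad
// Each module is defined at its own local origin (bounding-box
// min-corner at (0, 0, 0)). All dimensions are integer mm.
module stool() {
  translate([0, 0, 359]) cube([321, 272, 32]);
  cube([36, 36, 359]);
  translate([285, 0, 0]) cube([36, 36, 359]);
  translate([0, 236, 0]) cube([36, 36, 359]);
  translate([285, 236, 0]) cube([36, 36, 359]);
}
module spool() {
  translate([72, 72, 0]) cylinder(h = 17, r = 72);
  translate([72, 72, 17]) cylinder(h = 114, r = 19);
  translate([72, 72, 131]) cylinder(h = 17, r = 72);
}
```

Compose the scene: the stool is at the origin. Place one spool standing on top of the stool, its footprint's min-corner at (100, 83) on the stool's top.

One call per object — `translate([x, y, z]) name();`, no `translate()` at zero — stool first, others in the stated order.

stool();
translate([100, 83, 391]) spool();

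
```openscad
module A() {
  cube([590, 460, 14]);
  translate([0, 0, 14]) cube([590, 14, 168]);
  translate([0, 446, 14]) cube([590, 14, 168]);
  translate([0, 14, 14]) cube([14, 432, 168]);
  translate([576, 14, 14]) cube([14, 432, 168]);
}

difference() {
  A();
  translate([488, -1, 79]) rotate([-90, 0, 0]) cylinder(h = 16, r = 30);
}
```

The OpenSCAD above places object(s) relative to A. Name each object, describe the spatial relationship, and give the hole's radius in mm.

A is an open box. The open box has a circular hole through its front wall. The hole's radius is 30 mm.

The subtracted cylinder has r = 30 mm.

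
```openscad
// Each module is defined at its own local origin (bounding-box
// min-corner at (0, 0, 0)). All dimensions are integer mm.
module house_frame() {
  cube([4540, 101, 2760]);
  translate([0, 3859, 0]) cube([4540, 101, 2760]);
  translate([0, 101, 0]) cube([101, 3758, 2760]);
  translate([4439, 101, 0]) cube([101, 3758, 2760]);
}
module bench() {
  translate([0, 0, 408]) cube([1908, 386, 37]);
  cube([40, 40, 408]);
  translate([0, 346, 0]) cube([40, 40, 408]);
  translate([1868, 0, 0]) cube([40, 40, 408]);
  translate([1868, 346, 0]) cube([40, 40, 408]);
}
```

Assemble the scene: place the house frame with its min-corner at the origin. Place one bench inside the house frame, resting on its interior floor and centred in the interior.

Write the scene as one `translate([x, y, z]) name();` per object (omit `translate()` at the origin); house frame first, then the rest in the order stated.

house_frame();
translate([1316, 1787, 0]) bench();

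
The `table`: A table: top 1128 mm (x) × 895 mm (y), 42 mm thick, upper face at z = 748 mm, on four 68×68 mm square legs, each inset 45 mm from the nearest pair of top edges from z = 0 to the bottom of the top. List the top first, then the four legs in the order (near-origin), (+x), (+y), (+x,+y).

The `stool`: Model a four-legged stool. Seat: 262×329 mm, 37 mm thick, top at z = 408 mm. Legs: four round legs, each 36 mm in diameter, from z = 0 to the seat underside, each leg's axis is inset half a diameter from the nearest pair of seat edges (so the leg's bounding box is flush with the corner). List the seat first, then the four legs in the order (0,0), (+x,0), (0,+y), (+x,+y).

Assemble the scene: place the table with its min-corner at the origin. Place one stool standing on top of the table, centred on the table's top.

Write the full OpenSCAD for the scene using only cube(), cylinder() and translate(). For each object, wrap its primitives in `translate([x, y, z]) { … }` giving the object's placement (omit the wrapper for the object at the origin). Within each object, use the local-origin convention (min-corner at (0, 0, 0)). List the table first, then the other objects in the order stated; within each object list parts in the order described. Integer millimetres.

translate([0, 0, 706]) cube([1128, 895, 42]);
translate([45, 45, 0]) cube([68, 68, 706]);
translate([1015, 45, 0]) cube([68, 68, 706]);
translate([45, 782, 0]) cube([68, 68, 706]);
translate([1015, 782, 0]) cube([68, 68, 706]);
translate([433, 283, 748]) {
  translate([0, 0, 371]) cube([262, 329, 37]);
  translate([18, 18, 0]) cylinder(h = 371, r = 18);
  translate([244, 18, 0]) cylinder(h = 371, r = 18);
  translate([18, 311, 0]) cylinder(h = 371, r = 18);
  translate([244, 311, 0]) cylinder(h = 371, r = 18);
}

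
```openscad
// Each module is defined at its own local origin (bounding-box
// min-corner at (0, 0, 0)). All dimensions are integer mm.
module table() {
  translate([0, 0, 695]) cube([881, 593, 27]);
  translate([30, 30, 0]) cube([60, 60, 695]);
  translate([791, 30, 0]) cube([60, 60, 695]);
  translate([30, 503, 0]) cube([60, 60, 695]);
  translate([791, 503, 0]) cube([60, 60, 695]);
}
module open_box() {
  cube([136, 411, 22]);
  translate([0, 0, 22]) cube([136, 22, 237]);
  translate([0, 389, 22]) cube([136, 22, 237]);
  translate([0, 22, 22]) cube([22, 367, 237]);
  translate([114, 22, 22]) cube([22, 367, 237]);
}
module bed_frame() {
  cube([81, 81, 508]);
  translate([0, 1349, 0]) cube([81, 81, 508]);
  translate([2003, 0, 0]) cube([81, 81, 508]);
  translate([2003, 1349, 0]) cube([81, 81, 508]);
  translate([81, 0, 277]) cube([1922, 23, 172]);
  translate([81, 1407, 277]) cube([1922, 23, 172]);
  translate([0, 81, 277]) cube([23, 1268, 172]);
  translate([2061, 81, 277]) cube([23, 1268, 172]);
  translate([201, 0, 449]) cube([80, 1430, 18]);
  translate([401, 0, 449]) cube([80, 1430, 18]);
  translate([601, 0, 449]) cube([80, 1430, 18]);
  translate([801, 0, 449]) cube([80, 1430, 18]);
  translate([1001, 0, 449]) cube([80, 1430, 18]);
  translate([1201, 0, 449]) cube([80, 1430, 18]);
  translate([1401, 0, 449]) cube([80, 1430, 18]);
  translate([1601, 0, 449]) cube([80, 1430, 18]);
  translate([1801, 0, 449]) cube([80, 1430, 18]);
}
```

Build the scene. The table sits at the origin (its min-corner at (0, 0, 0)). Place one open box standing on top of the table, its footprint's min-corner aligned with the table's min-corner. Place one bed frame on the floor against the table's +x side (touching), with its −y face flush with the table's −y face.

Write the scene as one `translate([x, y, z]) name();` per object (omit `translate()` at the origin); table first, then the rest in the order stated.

table();
translate([0, 0, 722]) open_box();
translate([881, 0, 0]) bed_frame();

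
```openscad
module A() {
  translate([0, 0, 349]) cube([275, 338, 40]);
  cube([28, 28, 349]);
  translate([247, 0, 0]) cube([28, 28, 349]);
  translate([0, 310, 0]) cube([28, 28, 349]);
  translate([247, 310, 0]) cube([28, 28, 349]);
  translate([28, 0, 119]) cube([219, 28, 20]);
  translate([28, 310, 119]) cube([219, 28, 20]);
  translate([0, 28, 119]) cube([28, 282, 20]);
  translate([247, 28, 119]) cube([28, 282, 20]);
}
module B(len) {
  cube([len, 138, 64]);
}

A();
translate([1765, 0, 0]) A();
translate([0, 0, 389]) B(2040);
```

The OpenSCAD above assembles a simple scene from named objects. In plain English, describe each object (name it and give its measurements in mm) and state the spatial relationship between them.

A is a simple wooden stool: a rectangular seat 275 mm (x) by 338 mm (y), 40 mm thick, top face at z = 389 mm, on four square legs, each 28×28 mm in cross-section. The legs rest on z = 0, each flush with a corner of the seat. Four stretchers, 28 mm wide and 20 mm tall, connect adjacent legs with their undersides at z = 119 mm, each running between the inner faces of the legs it joins and aligned with the legs' outer faces on the other axis.

B is a rectangular beam 2040 mm long (x), 138 mm deep (y), 64 mm thick (z).

The beam spans the tops of two stools placed 1490 mm apart, resting at z = 389 mm.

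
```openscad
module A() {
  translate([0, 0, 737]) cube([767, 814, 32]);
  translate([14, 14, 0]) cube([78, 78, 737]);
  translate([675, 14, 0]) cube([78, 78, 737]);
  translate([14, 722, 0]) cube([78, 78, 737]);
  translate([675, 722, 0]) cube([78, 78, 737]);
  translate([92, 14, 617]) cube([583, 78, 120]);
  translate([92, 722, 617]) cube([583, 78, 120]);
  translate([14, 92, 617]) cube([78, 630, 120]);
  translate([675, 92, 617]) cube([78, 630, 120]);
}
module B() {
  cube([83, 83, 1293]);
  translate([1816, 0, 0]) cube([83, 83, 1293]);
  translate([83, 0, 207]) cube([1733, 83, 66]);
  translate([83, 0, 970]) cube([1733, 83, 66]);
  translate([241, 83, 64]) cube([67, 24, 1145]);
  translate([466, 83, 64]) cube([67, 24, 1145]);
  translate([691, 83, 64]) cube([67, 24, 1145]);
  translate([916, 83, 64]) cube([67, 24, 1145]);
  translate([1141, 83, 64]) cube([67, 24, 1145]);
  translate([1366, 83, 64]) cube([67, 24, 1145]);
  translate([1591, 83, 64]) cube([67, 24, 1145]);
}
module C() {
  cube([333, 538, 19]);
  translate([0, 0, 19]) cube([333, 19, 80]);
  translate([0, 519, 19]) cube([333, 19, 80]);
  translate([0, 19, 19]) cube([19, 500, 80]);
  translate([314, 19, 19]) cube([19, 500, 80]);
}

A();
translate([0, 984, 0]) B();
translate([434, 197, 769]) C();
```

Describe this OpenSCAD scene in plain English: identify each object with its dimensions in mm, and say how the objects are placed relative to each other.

A is a table: top 767 mm (x) × 814 mm (y), 32 mm thick, upper face at z = 769 mm, on four 78×78 mm square legs, each inset 14 mm from the nearest pair of top edges, running from z = 0 to the bottom of the top. Four apron rails, 78 mm thick and 120 mm tall, run between adjacent legs with their top edges flush with the underside of the top and their outer faces flush with the legs' outer faces.

B is a fence section. Two 83×83 mm posts, 1293 mm tall, stand on the floor with a clear span of 1733 mm between their inner faces. Two horizontal rails of 83×66 mm section span the gap between the posts with their undersides at z = 207 mm and z = 970 mm, flush with the posts' −y face. 7 pickets, each 67 mm wide, 24 mm thick and 1145 mm tall, are fixed to the +y face of the rails with their bottoms at z = 64 mm, evenly spaced across the span with equal gaps (rounded down to the nearest mm) at the −x end and between each pair — any rounding remainder accumulates at the +x end.

C is an open-topped rectangular box: outside dimensions 333×538×99 mm, with a uniform wall and base thickness of 19 mm. The base is a full 333×538 slab on the floor; four walls sit on top of the base. The front and back walls (the −y and +y sides) span the full width; the two side walls fit between them.

The fence section is on the floor beside the table on its +y side. The open box is on top of the table.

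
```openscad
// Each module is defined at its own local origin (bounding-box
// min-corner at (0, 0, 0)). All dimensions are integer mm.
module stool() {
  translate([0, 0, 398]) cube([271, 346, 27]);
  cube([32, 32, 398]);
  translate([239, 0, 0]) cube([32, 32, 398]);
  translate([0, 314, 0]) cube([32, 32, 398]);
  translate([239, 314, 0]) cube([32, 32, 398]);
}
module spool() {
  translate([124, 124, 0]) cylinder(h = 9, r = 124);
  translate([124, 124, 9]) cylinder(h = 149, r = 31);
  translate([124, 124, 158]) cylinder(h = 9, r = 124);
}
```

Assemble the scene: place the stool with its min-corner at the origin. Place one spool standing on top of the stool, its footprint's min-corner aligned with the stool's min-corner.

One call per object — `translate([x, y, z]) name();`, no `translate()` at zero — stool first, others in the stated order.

stool();
translate([0, 0, 425]) spool();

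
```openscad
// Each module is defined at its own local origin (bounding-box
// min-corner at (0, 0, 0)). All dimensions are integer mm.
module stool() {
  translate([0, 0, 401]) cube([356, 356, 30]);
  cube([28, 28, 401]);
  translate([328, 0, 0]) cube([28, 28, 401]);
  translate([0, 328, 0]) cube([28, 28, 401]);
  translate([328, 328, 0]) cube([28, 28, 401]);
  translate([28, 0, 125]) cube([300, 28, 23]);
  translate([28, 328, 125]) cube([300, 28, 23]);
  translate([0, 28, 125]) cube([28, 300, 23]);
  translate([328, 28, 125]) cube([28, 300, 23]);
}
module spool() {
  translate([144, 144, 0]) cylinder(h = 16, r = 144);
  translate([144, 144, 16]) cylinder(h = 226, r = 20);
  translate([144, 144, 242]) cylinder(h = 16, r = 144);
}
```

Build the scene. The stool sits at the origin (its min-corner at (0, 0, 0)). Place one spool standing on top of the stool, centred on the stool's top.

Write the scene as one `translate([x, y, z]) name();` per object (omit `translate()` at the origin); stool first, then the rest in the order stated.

stool();
translate([34, 34, 431]) spool();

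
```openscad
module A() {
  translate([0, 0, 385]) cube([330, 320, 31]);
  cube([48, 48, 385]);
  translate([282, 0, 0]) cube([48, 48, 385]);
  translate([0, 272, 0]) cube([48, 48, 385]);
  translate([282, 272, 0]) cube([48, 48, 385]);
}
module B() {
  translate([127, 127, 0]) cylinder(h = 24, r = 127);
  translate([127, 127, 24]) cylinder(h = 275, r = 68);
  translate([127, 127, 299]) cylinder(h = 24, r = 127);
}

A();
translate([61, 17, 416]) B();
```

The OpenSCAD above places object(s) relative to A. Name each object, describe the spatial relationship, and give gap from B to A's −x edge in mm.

A is a stool. B is a spool. The spool is on top of the stool. The gap from the spool to the stool's −x edge is 61 mm.

The spool's min-x is at 61; the stool's min-x is 0; gap = 61 mm.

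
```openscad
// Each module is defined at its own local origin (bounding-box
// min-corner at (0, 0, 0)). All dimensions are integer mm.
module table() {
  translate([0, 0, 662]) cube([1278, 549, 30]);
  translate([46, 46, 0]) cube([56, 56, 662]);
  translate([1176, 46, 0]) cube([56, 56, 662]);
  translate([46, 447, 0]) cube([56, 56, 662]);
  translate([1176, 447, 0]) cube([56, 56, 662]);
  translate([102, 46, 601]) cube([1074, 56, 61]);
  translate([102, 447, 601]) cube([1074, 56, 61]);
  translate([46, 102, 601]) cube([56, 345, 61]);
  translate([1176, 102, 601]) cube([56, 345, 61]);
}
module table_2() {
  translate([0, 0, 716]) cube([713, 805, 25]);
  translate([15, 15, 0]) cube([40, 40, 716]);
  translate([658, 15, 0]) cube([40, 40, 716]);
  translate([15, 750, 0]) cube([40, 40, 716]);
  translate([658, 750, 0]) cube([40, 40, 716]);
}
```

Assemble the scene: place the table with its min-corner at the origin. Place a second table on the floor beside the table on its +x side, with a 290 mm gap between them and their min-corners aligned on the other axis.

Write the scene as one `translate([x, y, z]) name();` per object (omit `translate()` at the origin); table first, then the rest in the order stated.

table();
translate([1568, 0, 0]) table_2();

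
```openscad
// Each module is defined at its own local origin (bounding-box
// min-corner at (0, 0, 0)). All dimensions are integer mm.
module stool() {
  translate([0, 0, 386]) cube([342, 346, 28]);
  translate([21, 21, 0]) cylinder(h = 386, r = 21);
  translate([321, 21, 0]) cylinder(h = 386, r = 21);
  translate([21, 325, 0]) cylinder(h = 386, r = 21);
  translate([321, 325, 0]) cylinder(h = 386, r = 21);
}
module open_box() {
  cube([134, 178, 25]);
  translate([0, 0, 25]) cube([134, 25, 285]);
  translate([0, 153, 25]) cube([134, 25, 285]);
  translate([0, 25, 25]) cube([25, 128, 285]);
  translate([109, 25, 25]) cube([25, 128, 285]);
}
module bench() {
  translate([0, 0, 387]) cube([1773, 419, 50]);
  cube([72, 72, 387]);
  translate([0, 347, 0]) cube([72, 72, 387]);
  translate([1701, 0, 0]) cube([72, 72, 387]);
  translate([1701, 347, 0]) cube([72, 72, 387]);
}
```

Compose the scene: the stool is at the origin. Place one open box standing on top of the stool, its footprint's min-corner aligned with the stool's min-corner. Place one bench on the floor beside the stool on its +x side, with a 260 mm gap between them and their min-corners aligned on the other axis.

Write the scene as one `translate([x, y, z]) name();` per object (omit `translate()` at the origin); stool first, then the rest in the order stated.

stool();
translate([0, 0, 414]) open_box();
translate([602, 0, 0]) bench();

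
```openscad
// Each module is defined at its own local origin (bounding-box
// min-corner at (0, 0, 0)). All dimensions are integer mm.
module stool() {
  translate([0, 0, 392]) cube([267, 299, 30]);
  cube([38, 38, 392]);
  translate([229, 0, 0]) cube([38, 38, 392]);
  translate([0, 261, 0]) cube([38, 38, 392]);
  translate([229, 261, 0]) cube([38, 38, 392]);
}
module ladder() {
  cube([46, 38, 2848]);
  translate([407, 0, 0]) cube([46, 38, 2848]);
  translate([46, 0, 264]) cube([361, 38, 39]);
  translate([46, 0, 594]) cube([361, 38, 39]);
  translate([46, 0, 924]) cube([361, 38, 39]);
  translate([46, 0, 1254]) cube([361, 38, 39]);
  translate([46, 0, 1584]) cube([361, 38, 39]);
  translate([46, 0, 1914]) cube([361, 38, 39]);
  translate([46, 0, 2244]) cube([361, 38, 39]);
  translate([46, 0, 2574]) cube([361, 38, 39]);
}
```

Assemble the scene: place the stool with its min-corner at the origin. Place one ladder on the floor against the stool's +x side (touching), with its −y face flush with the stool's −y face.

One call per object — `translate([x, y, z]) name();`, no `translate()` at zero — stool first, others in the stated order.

stool();
translate([267, 0, 0]) ladder();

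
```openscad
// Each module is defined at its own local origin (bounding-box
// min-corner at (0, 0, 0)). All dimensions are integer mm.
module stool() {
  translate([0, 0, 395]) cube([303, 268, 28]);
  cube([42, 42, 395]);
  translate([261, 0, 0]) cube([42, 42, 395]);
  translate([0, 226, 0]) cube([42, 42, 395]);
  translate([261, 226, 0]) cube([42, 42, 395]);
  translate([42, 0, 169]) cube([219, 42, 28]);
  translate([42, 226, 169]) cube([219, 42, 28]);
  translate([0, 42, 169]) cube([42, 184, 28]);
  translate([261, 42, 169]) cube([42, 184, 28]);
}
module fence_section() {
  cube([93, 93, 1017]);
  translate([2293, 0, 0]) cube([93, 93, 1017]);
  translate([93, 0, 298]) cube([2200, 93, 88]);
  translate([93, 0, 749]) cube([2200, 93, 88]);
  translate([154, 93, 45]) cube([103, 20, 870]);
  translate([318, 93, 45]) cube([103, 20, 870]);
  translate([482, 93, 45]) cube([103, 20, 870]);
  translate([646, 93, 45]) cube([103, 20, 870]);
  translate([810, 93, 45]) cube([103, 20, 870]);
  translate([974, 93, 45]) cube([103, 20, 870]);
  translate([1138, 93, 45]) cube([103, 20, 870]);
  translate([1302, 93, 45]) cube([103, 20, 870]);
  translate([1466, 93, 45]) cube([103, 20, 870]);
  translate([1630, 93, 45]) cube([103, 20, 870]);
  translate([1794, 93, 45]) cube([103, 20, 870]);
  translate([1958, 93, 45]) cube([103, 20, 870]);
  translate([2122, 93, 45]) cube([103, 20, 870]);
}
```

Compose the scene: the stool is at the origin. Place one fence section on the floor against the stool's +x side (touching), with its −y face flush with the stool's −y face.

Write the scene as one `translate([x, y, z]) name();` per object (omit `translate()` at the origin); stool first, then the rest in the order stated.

stool();
translate([303, 0, 0]) fence_section();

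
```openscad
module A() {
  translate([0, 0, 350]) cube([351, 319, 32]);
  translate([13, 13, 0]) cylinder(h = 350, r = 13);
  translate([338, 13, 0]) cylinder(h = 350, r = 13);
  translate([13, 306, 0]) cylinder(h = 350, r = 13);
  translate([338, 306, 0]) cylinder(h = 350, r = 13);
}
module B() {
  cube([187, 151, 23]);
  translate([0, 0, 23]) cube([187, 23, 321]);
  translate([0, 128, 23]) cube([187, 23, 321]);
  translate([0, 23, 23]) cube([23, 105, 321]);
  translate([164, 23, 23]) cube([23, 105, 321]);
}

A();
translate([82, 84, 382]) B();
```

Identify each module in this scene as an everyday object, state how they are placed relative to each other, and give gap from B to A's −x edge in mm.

A is a stool. B is an open box. The open box is on top of the stool, centred. The gap from the open box to the stool's −x edge is 82 mm.

The open box's min-x is at 82; the stool's min-x is 0; gap = 82 mm.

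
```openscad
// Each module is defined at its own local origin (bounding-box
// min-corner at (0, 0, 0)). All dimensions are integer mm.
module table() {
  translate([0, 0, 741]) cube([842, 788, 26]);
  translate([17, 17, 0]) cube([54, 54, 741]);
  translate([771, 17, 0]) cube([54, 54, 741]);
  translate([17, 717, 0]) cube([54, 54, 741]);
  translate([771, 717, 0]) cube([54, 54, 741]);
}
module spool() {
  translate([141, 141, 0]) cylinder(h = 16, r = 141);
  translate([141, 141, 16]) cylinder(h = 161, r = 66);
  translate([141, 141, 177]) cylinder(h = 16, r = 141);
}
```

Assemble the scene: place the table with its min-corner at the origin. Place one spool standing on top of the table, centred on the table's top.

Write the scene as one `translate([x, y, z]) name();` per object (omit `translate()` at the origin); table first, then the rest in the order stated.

table();
translate([280, 253, 767]) spool();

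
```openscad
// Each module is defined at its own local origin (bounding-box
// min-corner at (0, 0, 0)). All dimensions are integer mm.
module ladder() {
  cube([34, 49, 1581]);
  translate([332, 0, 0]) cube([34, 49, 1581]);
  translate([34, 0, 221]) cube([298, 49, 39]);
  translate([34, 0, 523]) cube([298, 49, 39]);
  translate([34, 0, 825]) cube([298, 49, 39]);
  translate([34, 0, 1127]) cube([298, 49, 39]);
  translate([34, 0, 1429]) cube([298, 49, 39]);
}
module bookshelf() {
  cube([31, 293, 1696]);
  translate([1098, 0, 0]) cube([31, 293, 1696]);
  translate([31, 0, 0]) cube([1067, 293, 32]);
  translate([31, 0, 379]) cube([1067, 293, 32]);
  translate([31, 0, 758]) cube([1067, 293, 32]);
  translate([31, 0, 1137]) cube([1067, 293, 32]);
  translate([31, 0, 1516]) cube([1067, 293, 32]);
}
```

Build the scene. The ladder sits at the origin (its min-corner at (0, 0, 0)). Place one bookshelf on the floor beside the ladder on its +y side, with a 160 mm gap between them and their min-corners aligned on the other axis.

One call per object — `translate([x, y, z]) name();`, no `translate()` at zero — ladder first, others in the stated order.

ladder();
translate([0, 209, 0]) bookshelf();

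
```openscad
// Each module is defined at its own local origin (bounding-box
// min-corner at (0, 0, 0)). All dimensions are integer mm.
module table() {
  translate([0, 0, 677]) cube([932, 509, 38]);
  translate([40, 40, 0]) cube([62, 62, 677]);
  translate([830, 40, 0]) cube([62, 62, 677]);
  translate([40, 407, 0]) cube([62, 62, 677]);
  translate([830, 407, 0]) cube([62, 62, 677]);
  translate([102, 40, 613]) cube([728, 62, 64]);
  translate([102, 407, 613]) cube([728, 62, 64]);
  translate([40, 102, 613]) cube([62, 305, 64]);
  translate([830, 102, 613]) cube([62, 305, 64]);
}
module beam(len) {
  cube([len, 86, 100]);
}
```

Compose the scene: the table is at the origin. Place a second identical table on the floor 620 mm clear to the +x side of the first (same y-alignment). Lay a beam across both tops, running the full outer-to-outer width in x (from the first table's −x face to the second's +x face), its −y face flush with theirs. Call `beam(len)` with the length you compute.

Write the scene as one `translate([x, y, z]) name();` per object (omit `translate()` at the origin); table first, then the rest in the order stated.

table();
translate([1552, 0, 0]) table();
translate([0, 0, 715]) beam(2484);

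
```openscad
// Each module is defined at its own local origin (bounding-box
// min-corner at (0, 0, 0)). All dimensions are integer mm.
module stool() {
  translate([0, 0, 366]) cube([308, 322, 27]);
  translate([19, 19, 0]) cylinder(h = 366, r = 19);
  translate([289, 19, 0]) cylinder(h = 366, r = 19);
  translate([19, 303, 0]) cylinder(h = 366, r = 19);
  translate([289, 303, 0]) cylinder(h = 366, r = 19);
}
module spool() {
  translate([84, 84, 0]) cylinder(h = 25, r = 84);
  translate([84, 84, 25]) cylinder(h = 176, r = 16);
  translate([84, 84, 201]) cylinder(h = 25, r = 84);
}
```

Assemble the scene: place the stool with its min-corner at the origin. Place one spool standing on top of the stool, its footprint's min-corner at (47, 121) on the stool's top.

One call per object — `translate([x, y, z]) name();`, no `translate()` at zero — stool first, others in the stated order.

stool();
translate([47, 121, 393]) spool();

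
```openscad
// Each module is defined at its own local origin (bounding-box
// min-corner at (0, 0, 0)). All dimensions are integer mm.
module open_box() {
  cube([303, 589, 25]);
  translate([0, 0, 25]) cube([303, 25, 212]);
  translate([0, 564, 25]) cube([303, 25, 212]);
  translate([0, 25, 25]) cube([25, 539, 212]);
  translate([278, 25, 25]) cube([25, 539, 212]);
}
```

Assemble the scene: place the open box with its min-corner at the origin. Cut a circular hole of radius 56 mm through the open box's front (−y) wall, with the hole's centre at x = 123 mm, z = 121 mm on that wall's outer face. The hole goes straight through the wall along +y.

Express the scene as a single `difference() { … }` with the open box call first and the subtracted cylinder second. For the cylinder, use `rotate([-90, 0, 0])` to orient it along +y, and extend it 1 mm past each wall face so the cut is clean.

difference() {
  open_box();
  translate([123, -1, 121]) rotate([-90, 0, 0]) cylinder(h = 27, r = 56);
}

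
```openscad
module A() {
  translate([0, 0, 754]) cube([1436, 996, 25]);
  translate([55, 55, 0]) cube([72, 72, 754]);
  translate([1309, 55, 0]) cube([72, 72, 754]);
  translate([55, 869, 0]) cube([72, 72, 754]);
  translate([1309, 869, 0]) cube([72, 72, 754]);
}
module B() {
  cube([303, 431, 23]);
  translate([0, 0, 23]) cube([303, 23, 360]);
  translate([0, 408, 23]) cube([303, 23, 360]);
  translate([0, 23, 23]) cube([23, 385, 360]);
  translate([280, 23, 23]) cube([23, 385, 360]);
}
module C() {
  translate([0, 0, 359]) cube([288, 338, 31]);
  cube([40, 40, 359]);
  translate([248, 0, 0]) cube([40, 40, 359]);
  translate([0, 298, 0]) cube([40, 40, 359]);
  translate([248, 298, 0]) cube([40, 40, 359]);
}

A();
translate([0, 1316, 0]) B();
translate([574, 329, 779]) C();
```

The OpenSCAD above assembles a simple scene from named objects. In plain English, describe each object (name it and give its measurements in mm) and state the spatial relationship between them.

A is a table: top 1436 mm (x) × 996 mm (y), 25 mm thick, upper face at z = 779 mm, on four 72×72 mm square legs, each inset 55 mm from the nearest pair of top edges, running from z = 0 to the bottom of the top.

B is an open storage box with external size 303×431×383 mm and wall thickness 23 mm (the base is also 23 mm thick). The base covers the whole footprint; the four walls stand on the base, with the y-facing walls full-width and the x-facing walls fitting between their inner faces.

C is a four-legged stool. The seat is a 288×338×31 mm slab whose top surface is at z = 390 mm; four square legs, each 40×40 mm in cross-section, run from the floor (z = 0) to the underside of the seat, each flush with a corner of the seat.

The open box is on the floor beside the table on its +y side. The stool is on top of the table, centred.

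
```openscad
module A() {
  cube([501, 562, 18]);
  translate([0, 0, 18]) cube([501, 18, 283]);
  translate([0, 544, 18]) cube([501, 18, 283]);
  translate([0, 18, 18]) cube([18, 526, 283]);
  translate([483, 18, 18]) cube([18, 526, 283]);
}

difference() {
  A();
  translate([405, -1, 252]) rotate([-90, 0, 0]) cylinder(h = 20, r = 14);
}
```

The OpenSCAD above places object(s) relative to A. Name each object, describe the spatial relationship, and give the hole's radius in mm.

A is an open box. The open box has a circular hole through its front wall. The hole's radius is 14 mm.

The subtracted cylinder has r = 14 mm.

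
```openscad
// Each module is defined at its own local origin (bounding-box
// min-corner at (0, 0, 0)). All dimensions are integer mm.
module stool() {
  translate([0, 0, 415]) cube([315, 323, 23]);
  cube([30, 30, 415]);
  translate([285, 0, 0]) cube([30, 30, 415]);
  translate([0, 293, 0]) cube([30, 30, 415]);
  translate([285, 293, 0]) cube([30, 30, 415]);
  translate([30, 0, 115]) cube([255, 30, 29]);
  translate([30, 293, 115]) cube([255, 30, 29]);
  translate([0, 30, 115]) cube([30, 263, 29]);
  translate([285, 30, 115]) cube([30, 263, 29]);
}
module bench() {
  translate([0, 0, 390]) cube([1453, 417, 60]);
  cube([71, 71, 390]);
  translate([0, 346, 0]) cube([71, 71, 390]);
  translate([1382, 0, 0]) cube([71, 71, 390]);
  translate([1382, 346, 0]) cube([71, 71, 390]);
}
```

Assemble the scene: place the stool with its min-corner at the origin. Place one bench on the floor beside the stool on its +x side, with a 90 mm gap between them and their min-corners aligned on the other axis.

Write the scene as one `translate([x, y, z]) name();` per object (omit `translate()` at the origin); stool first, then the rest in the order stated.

stool();
translate([405, 0, 0]) bench();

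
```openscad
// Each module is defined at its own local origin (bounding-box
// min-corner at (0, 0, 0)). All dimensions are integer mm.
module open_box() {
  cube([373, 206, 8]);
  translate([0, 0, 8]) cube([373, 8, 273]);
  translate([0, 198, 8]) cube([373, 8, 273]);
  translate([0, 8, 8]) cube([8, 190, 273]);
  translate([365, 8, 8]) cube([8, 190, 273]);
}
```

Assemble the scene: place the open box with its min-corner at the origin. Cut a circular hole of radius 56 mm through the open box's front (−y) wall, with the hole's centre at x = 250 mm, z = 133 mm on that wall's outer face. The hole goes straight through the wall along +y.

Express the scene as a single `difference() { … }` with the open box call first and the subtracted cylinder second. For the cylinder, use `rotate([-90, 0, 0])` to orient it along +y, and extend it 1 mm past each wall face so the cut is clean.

difference() {
  open_box();
  translate([250, -1, 133]) rotate([-90, 0, 0]) cylinder(h = 10, r = 56);
}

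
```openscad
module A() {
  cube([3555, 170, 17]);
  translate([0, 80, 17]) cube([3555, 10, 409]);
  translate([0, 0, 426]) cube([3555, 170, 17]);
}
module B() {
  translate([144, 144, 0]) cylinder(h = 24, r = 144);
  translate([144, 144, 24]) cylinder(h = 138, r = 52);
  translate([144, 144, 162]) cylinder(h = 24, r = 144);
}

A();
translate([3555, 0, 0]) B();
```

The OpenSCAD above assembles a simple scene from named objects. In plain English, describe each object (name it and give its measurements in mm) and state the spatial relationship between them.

A is an I-beam lying along x, 3555 mm long. Overall section height 443 mm. Two flanges 170 mm wide (y) and 17 mm thick, one on the floor and one at the top; a web 10 mm thick runs between them, centred on the flange width.

B is a spool: two coaxial disc flanges of radius 144 mm and thickness 24 mm, joined by a core cylinder of radius 52 mm and height 138 mm. The lower flange rests on z = 0 and the three cylinders share a vertical axis.

The spool is against the I-beam's +x side, with their −y faces flush.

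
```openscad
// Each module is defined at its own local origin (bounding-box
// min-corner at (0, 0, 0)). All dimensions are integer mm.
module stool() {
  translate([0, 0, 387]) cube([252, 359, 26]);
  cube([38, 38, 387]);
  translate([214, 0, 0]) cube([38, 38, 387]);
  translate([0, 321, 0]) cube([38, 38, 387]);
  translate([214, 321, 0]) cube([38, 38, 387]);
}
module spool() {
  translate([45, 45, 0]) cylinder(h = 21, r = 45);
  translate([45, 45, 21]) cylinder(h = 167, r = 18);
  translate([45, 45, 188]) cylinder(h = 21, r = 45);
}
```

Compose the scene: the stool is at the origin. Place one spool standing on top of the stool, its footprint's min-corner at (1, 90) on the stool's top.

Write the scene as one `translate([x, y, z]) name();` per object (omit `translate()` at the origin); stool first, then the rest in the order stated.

stool();
translate([1, 90, 413]) spool();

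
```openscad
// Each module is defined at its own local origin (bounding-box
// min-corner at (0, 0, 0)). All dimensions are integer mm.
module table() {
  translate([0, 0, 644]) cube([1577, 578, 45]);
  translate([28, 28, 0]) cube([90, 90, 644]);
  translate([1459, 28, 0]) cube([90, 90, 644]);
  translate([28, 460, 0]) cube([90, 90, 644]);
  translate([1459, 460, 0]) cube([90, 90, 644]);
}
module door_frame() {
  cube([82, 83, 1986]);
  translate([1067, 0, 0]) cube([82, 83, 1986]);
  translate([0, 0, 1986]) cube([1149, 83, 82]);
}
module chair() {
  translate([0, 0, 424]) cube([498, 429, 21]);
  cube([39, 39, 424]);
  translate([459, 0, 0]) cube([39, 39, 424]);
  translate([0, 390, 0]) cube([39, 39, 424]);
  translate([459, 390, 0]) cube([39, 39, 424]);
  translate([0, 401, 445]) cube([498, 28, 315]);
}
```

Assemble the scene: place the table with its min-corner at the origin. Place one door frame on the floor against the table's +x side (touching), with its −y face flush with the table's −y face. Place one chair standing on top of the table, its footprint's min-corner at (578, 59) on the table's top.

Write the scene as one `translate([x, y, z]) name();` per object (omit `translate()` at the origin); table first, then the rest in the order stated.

table();
translate([1577, 0, 0]) door_frame();
translate([578, 59, 689]) chair();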